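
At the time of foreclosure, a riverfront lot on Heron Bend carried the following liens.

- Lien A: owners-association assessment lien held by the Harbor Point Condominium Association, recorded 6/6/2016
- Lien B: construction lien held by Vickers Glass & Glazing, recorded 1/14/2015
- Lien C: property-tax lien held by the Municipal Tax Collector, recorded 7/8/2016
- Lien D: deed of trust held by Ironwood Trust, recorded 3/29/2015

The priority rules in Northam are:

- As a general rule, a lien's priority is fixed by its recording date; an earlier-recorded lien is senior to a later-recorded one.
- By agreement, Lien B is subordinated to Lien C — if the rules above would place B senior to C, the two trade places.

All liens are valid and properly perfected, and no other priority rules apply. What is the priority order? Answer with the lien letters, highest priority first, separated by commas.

By effective date, earliest first: B (1/14/2015), D (3/29/2015), A (6/6/2016), C (7/8/2016).
B would otherwise be senior to C, so under the subordination agreement B and C exchange positions.

C, D, A, B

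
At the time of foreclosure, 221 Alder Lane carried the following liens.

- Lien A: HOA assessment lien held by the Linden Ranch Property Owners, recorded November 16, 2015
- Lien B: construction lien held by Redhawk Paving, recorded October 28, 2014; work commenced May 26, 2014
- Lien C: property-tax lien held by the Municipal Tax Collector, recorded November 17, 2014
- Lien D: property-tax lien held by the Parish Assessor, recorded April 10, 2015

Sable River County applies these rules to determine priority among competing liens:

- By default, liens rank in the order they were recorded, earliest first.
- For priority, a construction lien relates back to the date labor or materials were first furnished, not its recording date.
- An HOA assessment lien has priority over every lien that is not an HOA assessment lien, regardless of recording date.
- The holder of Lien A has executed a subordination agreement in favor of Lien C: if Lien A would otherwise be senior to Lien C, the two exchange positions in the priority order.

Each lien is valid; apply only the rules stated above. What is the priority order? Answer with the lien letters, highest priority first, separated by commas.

Effective dates after the stated exceptions: B is treated as recorded May 26, 2014, the work-commencement date.
A is an HOA assessment lien, so it outranks all other liens regardless of date.
Ordering the rest by effective date: B (May 26, 2014), C (November 17, 2014), D (April 10, 2015).
A would otherwise be senior to C, so under the subordination agreement A and C exchange positions.

C, B, A, D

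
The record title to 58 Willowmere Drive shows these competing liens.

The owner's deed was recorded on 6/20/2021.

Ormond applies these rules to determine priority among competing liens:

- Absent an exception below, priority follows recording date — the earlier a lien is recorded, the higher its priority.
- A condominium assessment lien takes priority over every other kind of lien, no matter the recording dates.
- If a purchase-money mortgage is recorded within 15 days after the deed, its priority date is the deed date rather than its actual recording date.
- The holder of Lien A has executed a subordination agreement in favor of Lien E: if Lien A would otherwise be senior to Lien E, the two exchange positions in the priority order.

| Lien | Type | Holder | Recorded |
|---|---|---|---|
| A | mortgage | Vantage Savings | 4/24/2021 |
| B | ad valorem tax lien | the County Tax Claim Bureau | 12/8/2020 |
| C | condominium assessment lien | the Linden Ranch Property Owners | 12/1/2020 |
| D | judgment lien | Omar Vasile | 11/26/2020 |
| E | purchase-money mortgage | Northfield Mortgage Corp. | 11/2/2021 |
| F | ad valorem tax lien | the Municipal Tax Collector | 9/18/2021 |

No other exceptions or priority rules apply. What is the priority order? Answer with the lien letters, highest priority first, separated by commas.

Adjusting effective dates: E was recorded 135 days after the deed, outside the 15-day window, so it keeps its recording date.
As a condominium assessment lien, C is senior to every other lien.
Among the remaining liens, by effective date: D (11/26/2020), B (12/8/2020), A (4/24/2021), F (9/18/2021), E (11/2/2021).
The subordination applies — A was senior to E — so A and E swap.

C, D, B, E, F, A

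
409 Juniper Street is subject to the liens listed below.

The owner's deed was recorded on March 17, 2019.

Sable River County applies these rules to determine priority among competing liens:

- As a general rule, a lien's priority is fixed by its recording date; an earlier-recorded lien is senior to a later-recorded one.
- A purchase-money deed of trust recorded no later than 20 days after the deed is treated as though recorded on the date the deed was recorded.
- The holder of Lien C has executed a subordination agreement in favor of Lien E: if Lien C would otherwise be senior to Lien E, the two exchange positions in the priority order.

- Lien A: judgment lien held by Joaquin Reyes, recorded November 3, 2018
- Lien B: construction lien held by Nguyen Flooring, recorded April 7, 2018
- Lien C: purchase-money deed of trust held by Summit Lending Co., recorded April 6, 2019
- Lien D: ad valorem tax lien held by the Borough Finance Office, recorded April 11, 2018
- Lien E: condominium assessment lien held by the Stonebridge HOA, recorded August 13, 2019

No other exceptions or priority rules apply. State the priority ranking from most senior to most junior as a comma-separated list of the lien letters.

B, D, A, E, C

First, effective dates: C was recorded within the 20-day window, so its effective date is the deed date March 17, 2019.
Ordering by effective date: B (April 7, 2018), D (April 11, 2018), A (November 3, 2018), C (March 17, 2019), E (August 13, 2019).
C is senior to E before the subordination, so the two trade places.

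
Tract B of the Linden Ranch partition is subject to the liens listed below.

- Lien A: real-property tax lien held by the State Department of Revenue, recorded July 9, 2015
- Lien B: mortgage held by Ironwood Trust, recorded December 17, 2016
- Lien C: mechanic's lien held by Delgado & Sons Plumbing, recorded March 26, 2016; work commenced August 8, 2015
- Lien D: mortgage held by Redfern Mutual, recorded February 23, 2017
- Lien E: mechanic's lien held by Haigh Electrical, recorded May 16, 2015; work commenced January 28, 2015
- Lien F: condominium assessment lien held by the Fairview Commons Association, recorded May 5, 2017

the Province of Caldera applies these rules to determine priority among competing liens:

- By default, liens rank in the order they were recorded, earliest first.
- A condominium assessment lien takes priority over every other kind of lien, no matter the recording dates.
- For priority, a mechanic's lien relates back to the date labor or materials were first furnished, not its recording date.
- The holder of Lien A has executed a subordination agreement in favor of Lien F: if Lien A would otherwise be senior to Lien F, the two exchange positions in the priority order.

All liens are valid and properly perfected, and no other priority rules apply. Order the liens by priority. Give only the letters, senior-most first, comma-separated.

F, E, A, C, B, D

First, effective dates: C is treated as recorded August 8, 2015, the work-commencement date; E's effective date is January 28, 2015, when work began.
As a condominium assessment lien, F is senior to every other lien.
The other liens, earliest effective date first: E (January 28, 2015), A (July 9, 2015), C (August 8, 2015), B (December 17, 2016), D (February 23, 2017).
Since A is not senior to F, the subordination leaves the order unchanged.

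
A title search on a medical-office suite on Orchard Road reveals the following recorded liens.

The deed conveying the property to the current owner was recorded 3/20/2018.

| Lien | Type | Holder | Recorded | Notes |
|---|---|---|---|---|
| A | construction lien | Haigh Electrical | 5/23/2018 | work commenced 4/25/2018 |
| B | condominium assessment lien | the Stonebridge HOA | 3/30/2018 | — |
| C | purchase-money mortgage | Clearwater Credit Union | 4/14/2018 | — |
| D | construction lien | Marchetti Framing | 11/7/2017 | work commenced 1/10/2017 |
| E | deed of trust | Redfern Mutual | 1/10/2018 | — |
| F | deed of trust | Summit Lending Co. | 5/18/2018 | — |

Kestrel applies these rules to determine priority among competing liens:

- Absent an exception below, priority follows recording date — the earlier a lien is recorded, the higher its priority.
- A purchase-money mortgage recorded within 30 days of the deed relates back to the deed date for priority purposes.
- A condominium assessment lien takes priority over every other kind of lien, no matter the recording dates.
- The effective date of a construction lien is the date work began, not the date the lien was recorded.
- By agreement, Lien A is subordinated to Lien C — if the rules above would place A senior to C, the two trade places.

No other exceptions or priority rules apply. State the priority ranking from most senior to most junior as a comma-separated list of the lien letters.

Effective dates: A's effective date is 4/25/2018, when work began; C relates back to the deed date 3/20/2018; D is treated as recorded 1/10/2017, the work-commencement date.
B is a condominium assessment lien and takes priority over every other lien.
Remaining liens by effective date: D (1/10/2017), E (1/10/2018), C (3/20/2018), A (4/25/2018), F (5/18/2018).
A already ranks below C; the subordination has no effect.

B, D, E, C, A, F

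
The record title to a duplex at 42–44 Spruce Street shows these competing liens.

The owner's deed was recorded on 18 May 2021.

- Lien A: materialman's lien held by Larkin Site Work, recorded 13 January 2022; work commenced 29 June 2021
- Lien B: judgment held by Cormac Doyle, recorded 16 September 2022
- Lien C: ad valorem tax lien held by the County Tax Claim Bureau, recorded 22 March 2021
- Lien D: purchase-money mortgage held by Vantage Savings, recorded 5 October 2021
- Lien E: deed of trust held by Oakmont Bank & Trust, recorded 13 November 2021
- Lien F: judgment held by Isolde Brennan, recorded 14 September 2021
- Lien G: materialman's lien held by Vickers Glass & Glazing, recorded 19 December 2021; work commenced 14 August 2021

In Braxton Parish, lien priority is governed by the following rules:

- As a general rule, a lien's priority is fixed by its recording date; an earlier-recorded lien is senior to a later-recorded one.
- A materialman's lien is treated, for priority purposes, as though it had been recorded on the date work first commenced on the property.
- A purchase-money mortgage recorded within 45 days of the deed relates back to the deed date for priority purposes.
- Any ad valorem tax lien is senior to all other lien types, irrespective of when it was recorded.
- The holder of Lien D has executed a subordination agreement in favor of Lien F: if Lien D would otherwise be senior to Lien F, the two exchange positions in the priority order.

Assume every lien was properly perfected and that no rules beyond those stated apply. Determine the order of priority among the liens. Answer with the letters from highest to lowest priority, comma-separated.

Effective dates after the stated exceptions: A relates back to 29 June 2021 (work commenced); D was recorded 140 days after the deed — beyond 45 days — so no relation-back applies; G relates back to 14 August 2021 (work commenced).
C is an ad valorem tax lien and takes priority over every other lien.
Remaining liens by effective date: A (29 June 2021), G (14 August 2021), F (14 September 2021), D (5 October 2021), E (13 November 2021), B (16 September 2022).
D is already junior to F, so the subordination agreement changes nothing.

C, A, G, F, D, E, B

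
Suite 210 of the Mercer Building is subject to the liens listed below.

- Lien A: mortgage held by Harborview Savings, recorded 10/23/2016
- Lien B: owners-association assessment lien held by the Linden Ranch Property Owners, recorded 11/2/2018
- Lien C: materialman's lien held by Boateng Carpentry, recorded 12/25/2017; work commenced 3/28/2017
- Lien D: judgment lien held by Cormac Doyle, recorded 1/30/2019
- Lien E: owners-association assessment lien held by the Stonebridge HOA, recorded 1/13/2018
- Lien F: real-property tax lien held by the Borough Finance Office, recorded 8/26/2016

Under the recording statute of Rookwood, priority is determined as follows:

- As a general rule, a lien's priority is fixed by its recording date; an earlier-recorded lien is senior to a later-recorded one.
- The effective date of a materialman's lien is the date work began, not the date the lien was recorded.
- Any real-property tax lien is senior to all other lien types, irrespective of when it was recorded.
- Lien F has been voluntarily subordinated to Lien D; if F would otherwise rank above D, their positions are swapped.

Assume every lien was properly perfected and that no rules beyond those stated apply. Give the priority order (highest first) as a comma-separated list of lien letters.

Effective dates: C is treated as recorded 3/28/2017, the work-commencement date.
F, as a real-property tax lien, has superpriority and ranks first.
Remaining liens by effective date: A (10/23/2016), C (3/28/2017), E (1/13/2018), B (11/2/2018), D (1/30/2019).
Because F would otherwise rank above D, the subordination swaps them.

D, A, C, E, B, F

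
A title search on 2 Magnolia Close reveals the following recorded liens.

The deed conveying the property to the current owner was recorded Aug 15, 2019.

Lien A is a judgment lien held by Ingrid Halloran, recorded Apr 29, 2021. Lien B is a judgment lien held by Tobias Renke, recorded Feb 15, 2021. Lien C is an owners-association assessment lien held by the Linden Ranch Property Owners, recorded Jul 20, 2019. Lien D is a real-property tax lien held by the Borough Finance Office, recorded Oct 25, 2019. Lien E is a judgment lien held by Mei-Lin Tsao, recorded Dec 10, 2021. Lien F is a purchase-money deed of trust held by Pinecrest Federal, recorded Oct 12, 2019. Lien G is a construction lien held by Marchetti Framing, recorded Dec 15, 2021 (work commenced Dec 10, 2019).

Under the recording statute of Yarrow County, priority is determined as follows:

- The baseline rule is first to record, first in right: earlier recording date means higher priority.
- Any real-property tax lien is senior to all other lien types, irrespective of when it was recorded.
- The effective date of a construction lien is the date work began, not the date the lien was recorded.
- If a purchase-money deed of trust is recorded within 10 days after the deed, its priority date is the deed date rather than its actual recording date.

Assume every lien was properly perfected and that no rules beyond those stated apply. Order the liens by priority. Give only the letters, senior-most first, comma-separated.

Adjusting effective dates: F was recorded 58 days after the deed — beyond 10 days — so no relation-back applies; G is treated as recorded Dec 10, 2019, the work-commencement date.
D, as a real-property tax lien, has superpriority and ranks first.
Ordering the rest by effective date: C (Jul 20, 2019), F (Oct 12, 2019), G (Dec 10, 2019), B (Feb 15, 2021), A (Apr 29, 2021), E (Dec 10, 2021).

D, C, F, G, B, A, E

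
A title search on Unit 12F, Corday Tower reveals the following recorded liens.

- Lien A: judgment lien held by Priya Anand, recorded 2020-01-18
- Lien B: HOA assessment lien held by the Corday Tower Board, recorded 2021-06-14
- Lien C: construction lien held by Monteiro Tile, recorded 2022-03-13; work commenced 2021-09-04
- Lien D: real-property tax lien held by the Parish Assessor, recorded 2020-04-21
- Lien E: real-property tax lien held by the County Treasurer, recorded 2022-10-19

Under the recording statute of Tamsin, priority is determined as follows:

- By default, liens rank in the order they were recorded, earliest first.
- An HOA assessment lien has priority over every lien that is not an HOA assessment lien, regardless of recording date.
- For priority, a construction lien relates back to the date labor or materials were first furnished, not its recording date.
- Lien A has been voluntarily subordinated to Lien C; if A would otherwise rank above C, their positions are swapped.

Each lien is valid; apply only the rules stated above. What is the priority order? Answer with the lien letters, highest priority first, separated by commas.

Effective dates: C relates back to 2021-09-04 (work commenced).
B, as an HOA assessment lien, has superpriority and ranks first.
Among the remaining liens, by effective date: A (2020-01-18), D (2020-04-21), C (2021-09-04), E (2022-10-19).
Because A would otherwise rank above C, the subordination swaps them.

B, C, D, A, E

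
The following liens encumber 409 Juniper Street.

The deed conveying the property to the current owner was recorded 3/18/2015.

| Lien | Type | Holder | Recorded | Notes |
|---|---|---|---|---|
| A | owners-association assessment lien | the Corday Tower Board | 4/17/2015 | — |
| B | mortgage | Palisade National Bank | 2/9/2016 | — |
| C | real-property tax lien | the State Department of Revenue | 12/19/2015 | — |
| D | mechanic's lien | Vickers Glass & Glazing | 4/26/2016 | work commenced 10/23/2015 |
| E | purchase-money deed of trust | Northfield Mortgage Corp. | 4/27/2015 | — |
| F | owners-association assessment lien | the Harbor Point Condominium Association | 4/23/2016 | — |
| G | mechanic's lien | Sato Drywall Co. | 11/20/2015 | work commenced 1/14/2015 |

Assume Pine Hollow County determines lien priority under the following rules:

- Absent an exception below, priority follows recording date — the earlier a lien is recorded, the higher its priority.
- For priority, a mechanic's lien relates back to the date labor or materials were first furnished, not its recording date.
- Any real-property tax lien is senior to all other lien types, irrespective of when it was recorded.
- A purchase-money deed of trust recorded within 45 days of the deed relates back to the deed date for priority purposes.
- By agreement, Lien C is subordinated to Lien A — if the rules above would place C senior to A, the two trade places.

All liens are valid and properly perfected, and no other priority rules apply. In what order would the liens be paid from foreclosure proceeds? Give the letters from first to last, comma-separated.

Effective dates after the stated exceptions: D relates back to 10/23/2015 (work commenced); E was recorded within the 45-day window, so its effective date is the deed date 3/18/2015; G is treated as recorded 1/14/2015, the work-commencement date.
C is a real-property tax lien, so it outranks all other liens regardless of date.
Remaining liens by effective date: G (1/14/2015), E (3/18/2015), A (4/17/2015), D (10/23/2015), B (2/9/2016), F (4/23/2016).
Because C would otherwise rank above A, the subordination swaps them.

A, G, E, C, D, B, F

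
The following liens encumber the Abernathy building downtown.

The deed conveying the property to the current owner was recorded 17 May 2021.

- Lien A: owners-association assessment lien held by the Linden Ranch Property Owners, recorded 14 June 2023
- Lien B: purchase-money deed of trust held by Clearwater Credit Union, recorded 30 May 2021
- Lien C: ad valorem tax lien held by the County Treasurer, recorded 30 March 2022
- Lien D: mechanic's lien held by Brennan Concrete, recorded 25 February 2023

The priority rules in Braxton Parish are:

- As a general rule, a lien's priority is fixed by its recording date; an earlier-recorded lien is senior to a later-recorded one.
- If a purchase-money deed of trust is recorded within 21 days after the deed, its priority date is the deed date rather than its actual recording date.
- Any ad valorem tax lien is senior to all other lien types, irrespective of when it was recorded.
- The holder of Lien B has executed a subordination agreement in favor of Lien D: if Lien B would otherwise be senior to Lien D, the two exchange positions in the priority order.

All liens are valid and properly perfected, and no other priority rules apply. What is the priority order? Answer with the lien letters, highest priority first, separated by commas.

C, D, B, A

Adjusting effective dates: B was recorded within the 21-day window, so its effective date is the deed date 17 May 2021.
C is an ad valorem tax lien, so it outranks all other liens regardless of date.
Ordering the rest by effective date: B (17 May 2021), D (25 February 2023), A (14 June 2023).
B is senior to D before the subordination, so the two trade places.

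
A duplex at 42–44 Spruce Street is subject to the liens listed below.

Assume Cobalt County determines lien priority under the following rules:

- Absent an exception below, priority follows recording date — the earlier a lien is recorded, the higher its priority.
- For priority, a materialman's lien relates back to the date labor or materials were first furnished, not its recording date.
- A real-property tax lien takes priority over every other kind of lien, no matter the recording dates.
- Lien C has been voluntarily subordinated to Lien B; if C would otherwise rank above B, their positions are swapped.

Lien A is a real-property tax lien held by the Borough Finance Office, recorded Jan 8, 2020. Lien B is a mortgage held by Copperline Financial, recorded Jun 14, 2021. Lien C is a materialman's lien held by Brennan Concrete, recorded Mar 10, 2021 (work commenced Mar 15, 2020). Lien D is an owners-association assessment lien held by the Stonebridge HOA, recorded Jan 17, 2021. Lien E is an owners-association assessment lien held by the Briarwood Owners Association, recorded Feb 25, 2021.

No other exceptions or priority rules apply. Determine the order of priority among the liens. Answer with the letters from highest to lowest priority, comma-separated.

Effective dates: C is treated as recorded Mar 15, 2020, the work-commencement date.
A, as a real-property tax lien, has superpriority and ranks first.
The other liens, earliest effective date first: C (Mar 15, 2020), D (Jan 17, 2021), E (Feb 25, 2021), B (Jun 14, 2021).
C is senior to B before the subordination, so the two trade places.

A, B, D, E, C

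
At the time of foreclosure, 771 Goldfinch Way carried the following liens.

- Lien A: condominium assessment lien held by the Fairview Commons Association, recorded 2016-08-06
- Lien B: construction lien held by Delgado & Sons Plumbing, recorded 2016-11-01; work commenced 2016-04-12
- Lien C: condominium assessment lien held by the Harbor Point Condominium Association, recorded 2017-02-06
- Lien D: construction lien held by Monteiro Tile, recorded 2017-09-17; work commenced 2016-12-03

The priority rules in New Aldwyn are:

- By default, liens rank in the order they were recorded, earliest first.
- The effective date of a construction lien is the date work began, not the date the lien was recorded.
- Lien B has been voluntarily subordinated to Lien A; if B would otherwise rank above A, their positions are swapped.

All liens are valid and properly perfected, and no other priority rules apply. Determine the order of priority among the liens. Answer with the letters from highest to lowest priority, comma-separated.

A, B, D, C

Adjusting effective dates: B's effective date is 2016-04-12, when work began; D relates back to 2016-12-03 (work commenced).
Ordering by effective date: B (2016-04-12), A (2016-08-06), D (2016-12-03), C (2017-02-06).
B would otherwise be senior to A, so under the subordination agreement B and A exchange positions.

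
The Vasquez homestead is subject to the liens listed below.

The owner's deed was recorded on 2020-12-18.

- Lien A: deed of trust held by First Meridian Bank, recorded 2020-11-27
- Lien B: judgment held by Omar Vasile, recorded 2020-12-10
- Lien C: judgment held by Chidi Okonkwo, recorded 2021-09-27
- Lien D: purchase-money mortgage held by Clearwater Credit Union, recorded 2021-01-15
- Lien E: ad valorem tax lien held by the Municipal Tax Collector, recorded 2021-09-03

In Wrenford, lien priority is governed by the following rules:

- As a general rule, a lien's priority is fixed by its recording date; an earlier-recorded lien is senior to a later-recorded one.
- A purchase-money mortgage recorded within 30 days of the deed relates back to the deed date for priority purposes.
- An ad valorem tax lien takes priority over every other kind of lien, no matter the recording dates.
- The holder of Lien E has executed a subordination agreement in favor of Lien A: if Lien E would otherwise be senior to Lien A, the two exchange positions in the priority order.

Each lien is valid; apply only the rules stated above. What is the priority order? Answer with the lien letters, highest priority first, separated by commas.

Effective dates: D was recorded within the 30-day window, so its effective date is the deed date 2020-12-18.
E, as an ad valorem tax lien, has superpriority and ranks first.
Among the remaining liens, by effective date: A (2020-11-27), B (2020-12-10), D (2020-12-18), C (2021-09-27).
E is senior to A before the subordination, so the two trade places.

A, E, B, D, C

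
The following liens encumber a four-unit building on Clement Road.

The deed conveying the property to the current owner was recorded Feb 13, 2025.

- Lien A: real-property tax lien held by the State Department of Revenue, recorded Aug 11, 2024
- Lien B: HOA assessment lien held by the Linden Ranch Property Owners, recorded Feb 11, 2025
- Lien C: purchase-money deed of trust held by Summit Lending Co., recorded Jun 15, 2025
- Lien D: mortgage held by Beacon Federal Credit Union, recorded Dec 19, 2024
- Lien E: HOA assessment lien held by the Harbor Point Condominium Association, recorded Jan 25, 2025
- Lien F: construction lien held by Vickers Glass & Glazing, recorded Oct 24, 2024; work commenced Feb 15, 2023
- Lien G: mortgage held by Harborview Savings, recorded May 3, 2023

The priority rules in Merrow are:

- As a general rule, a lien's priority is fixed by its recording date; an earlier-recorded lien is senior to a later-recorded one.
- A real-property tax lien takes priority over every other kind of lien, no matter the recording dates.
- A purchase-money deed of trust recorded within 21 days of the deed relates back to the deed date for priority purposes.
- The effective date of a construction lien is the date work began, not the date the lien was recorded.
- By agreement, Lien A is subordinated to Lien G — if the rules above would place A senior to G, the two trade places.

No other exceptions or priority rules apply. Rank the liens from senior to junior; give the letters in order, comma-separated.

Adjusting effective dates: C was recorded 122 days after the deed, outside the 21-day window, so it keeps its recording date; F relates back to Feb 15, 2023 (work commenced).
A is a real-property tax lien and takes priority over every other lien.
Among the remaining liens, by effective date: F (Feb 15, 2023), G (May 3, 2023), D (Dec 19, 2024), E (Jan 25, 2025), B (Feb 11, 2025), C (Jun 15, 2025).
The subordination applies — A was senior to G — so A and G swap.

G, F, A, D, E, B, C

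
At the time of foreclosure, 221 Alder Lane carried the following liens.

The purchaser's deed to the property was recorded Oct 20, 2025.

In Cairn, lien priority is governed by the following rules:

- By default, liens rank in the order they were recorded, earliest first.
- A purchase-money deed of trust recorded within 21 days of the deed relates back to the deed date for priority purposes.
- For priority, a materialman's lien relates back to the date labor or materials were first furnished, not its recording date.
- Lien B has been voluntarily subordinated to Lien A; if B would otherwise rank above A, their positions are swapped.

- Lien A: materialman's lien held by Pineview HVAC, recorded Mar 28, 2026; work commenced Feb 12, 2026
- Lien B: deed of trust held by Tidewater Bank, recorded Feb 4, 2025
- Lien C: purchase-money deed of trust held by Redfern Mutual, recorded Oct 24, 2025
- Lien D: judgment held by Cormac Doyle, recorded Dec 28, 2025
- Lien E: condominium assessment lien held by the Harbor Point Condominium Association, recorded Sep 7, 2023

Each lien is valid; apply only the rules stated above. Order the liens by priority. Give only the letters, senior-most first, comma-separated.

Adjusting effective dates: A's effective date is Feb 12, 2026, when work began; C was recorded within the 21-day window, so its effective date is the deed date Oct 20, 2025.
Sorted by effective date: E (Sep 7, 2023), B (Feb 4, 2025), C (Oct 20, 2025), D (Dec 28, 2025), A (Feb 12, 2026).
B is senior to A before the subordination, so the two trade places.

E, A, C, D, B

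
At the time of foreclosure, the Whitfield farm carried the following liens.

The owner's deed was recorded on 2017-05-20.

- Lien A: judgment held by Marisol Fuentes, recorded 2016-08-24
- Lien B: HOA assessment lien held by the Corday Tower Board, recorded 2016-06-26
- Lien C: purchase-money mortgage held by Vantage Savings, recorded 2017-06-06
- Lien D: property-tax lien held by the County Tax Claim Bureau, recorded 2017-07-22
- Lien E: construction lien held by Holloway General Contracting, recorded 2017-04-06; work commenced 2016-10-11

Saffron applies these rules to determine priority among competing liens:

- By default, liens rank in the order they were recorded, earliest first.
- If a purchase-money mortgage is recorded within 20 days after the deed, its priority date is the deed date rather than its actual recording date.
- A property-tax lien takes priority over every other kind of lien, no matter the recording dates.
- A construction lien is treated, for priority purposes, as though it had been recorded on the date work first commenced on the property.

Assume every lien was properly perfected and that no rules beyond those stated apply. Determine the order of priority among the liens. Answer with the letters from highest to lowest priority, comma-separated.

Adjusting effective dates: C's effective date is the deed date, 2017-05-20; E's effective date is 2016-10-11, when work began.
D, as a property-tax lien, has superpriority and ranks first.
Remaining liens by effective date: B (2016-06-26), A (2016-08-24), E (2016-10-11), C (2017-05-20).

D, B, A, E, C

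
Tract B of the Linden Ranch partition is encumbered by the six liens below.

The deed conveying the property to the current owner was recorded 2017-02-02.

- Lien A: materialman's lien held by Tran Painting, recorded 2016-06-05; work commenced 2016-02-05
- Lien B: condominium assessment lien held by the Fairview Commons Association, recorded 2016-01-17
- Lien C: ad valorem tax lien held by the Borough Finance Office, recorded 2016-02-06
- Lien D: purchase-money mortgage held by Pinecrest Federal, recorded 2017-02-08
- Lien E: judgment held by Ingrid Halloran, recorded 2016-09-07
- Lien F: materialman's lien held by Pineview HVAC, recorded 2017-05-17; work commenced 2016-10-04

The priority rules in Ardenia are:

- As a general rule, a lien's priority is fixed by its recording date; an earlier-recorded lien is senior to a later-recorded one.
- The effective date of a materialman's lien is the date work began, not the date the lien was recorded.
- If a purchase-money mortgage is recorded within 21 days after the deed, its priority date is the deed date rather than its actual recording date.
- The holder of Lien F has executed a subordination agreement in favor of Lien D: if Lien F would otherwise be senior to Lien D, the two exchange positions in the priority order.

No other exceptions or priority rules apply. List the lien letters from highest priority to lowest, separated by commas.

Adjusting effective dates: A relates back to 2016-02-05 (work commenced); D's effective date is the deed date, 2017-02-02; F is treated as recorded 2016-10-04, the work-commencement date.
By effective date: B (2016-01-17), A (2016-02-05), C (2016-02-06), E (2016-09-07), F (2016-10-04), D (2017-02-02).
The subordination applies — F was senior to D — so F and D swap.

B, A, C, E, D, F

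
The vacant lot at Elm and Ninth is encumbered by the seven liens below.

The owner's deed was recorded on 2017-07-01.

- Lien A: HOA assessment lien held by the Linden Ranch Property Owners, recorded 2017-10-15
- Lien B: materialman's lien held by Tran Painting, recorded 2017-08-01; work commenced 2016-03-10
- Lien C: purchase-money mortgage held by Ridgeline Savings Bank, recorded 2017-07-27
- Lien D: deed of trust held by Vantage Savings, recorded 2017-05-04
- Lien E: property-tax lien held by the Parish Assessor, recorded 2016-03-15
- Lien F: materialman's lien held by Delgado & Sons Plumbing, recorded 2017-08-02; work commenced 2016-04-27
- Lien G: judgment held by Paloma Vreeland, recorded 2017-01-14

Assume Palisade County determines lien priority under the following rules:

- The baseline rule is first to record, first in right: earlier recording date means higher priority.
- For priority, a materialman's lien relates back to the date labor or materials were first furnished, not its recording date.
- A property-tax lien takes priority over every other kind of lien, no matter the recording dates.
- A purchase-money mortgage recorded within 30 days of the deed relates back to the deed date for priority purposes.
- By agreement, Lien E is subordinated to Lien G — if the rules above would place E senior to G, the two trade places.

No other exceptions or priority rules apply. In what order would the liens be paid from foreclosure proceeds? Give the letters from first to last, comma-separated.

G, B, F, E, D, C, A

Effective dates: B relates back to 2016-03-10 (work commenced); C was recorded within the 30-day window, so its effective date is the deed date 2017-07-01; F relates back to 2016-04-27 (work commenced).
E is a property-tax lien, so it outranks all other liens regardless of date.
Remaining liens by effective date: B (2016-03-10), F (2016-04-27), G (2017-01-14), D (2017-05-04), C (2017-07-01), A (2017-10-15).
E would otherwise be senior to G, so under the subordination agreement E and G exchange positions.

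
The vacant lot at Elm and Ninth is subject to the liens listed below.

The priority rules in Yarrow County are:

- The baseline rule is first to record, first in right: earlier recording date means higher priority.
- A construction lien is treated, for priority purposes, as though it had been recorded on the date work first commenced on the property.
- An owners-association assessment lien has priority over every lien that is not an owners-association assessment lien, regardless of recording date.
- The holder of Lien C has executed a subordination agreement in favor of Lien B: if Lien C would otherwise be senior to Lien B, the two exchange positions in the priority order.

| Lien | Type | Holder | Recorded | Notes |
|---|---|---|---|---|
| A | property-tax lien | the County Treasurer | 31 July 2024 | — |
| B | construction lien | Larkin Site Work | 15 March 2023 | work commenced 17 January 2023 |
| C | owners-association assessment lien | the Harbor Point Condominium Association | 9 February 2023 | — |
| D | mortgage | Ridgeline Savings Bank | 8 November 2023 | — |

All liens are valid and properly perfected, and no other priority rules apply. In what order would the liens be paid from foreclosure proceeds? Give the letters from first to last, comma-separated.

Effective dates after the stated exceptions: B relates back to 17 January 2023 (work commenced).
C is an owners-association assessment lien and takes priority over every other lien.
The other liens, earliest effective date first: B (17 January 2023), D (8 November 2023), A (31 July 2024).
C is senior to B before the subordination, so the two trade places.

B, C, D, A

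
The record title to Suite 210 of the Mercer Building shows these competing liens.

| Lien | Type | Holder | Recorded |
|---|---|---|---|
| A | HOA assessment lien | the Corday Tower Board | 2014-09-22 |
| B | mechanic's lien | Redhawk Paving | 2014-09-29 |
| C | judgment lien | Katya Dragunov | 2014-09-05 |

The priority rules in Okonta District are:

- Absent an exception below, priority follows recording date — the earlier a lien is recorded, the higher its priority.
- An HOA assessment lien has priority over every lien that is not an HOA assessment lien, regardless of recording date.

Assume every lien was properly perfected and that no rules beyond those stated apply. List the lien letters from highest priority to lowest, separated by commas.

A, as an HOA assessment lien, has superpriority and ranks first.
Remaining liens by effective date: C (2014-09-05), B (2014-09-29).

A, C, B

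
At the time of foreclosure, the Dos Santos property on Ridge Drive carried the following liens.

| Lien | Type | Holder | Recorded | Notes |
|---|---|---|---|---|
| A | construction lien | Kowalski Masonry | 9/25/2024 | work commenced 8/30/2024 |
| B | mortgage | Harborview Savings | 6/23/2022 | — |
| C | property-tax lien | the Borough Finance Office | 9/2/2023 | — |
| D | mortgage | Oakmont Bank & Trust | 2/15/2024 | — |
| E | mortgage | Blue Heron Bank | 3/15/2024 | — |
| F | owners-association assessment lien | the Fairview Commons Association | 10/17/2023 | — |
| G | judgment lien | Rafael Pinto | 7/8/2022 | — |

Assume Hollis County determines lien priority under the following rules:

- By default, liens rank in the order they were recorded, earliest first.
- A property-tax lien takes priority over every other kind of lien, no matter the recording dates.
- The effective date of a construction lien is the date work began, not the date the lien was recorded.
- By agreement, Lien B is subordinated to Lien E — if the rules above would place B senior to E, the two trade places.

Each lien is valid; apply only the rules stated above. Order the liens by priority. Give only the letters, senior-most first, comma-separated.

C, E, G, F, D, B, A

First, effective dates: A's effective date is 8/30/2024, when work began.
C is a property-tax lien, so it outranks all other liens regardless of date.
Among the remaining liens, by effective date: B (6/23/2022), G (7/8/2022), F (10/17/2023), D (2/15/2024), E (3/15/2024), A (8/30/2024).
Because B would otherwise rank above E, the subordination swaps them.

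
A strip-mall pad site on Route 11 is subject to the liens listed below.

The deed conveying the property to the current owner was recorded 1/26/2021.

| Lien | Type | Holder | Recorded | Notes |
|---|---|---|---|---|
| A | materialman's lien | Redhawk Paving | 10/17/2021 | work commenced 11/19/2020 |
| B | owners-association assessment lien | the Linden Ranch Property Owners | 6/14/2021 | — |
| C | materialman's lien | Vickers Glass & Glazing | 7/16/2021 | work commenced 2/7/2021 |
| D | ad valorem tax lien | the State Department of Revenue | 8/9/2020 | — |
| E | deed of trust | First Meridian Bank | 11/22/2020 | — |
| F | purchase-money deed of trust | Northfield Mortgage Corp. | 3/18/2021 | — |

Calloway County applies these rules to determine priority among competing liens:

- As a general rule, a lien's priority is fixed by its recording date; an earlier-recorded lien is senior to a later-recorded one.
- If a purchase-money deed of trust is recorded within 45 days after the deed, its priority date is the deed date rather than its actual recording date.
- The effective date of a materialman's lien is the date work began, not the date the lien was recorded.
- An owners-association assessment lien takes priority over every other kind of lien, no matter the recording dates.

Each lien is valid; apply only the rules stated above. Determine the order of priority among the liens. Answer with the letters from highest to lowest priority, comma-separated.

Adjusting effective dates: A is treated as recorded 11/19/2020, the work-commencement date; C's effective date is 2/7/2021, when work began; F missed the 45-day window (51 days after the deed), so its recording date stands.
B is an owners-association assessment lien, so it outranks all other liens regardless of date.
Ordering the rest by effective date: D (8/9/2020), A (11/19/2020), E (11/22/2020), C (2/7/2021), F (3/18/2021).

B, D, A, E, C, F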